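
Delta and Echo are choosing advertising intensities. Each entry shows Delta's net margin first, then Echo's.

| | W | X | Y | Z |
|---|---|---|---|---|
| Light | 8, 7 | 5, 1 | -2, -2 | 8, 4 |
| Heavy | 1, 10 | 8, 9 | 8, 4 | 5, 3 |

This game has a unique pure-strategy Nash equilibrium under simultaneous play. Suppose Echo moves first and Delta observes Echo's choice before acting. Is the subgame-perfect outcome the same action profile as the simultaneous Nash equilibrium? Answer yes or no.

Backward induction with Echo moving first.
- W: BR = Light, leader payoff 7.
- X: BR = Heavy, leader payoff 9.
- Y: BR = Heavy, leader payoff 4.
- Z: BR = Light, leader payoff 4.
Maximizing over 7, 9, 4, 4, Echo chooses X. Subgame-perfect outcome: (Heavy, X) with payoffs (8, 9).
For the simultaneous game, intersect best replies.
Delta's best replies: W→Light; X→Heavy; Y→Heavy; Z→Light.
Echo's best replies: Light→W; Heavy→W.
The unique mutual best reply is (Light, W), giving (8, 7).
Sequential outcome (Heavy, X) differs from the Nash profile (Light, W).

no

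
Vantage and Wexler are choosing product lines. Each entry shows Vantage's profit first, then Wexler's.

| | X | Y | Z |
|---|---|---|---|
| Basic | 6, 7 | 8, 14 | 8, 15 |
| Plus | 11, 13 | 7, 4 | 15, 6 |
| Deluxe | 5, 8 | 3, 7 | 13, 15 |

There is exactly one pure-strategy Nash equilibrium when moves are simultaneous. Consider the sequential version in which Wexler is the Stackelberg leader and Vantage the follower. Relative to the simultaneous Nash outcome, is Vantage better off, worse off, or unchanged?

worse off

Solve by backward induction (Wexler leads).
- X → Vantage plays Plus (best of 6, 11, 5); Wexler gets 13.
- Y → Vantage plays Basic (best of 8, 7, 3); Wexler gets 14.
- Z → Vantage plays Plus (best of 8, 15, 13); Wexler gets 6.
Among 13, 14, 6, the best is 14 at Y. Subgame-perfect outcome: (Basic, Y) with payoffs (8, 14).
Now find the simultaneous Nash equilibrium.
Vantage's best replies: X→Plus; Y→Basic; Z→Plus.
Wexler's best replies: Basic→Z; Plus→X; Deluxe→Z.
The unique mutual best reply is (Plus, X), giving (11, 13).
Vantage earns 8 sequentially versus 11 at the Nash outcome: worse off.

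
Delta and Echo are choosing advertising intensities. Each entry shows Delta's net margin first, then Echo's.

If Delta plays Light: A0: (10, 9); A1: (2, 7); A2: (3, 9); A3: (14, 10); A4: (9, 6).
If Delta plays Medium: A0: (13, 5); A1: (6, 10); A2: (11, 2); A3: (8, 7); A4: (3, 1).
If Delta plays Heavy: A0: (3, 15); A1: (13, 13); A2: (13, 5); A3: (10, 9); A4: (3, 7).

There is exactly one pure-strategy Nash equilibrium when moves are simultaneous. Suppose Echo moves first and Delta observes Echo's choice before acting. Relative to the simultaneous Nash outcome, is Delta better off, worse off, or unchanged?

Solve by backward induction (Echo leads).
- A0: Delta compares 10, 13, 3 and picks Medium; Echo would get 5.
- A1: Delta compares 2, 6, 13 and picks Heavy; Echo would get 13.
- A2: Delta compares 3, 11, 13 and picks Heavy; Echo would get 5.
- A3: Delta compares 14, 8, 10 and picks Light; Echo would get 10.
- A4: Delta compares 9, 3, 3 and picks Light; Echo would get 6.
Maximizing over 5, 13, 5, 10, 6, Echo chooses A1. Subgame-perfect outcome: (Heavy, A1) with payoffs (13, 13).
For the simultaneous game, intersect best replies.
Delta's best replies: A0→Medium; A1→Heavy; A2→Heavy; A3→Light; A4→Light.
Echo's best replies: Light→A3; Medium→A1; Heavy→A0.
Only (Light, A3) has each player best-responding; Nash payoffs (14, 10).
Delta earns 13 sequentially versus 14 at the Nash outcome: worse off.

worse off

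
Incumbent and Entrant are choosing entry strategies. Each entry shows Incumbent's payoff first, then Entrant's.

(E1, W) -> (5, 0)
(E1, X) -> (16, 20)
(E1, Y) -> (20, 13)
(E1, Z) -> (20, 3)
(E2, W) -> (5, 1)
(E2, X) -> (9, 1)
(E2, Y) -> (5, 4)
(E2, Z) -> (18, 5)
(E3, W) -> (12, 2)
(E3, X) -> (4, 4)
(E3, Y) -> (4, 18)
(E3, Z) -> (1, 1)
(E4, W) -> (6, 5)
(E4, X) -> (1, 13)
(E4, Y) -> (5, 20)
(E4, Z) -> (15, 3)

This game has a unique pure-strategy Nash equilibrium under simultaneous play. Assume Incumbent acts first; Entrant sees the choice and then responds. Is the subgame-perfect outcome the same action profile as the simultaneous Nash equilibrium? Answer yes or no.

Backward induction with Incumbent moving first.
- E1 → Entrant plays X (best of 0, 20, 13, 3); Incumbent gets 16.
- E2 → Entrant plays Z (best of 1, 1, 4, 5); Incumbent gets 18.
- E3 → Entrant plays Y (best of 2, 4, 18, 1); Incumbent gets 4.
- E4 → Entrant plays Y (best of 5, 13, 20, 3); Incumbent gets 5.
Incumbent's induced payoffs are 16, 18, 4, 5, so Incumbent commits to E2. Subgame-perfect outcome: (E2, Z) with payoffs (18, 5).
Now find the simultaneous Nash equilibrium.
Incumbent's best replies: W→E3; X→E1; Y→E1; Z→E1.
Entrant's best replies: E1→X; E2→Z; E3→Y; E4→Y.
The unique mutual best reply is (E1, X), giving (16, 20).
Sequential outcome (E2, Z) differs from the Nash profile (E1, X).

no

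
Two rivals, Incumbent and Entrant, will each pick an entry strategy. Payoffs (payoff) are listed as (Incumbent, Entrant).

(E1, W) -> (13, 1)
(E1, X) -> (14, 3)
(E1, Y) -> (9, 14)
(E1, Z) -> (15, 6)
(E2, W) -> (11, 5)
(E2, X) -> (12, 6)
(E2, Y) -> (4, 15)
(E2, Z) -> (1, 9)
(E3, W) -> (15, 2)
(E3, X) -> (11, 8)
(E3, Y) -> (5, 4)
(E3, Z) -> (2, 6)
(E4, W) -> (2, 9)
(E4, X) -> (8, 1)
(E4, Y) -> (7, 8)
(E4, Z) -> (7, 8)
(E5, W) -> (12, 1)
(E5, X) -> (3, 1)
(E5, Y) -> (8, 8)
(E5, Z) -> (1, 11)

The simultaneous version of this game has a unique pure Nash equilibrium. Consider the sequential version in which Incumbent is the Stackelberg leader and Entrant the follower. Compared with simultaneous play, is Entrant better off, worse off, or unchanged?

worse off

Entrant best-responds to each possible Incumbent move:
- E1: BR = Y, leader payoff 9.
- E2: BR = Y, leader payoff 4.
- E3: BR = X, leader payoff 11.
- E4: BR = W, leader payoff 2.
- E5: BR = Z, leader payoff 1.
Maximizing over 9, 4, 11, 2, 1, Incumbent chooses E3. Subgame-perfect outcome: (E3, X) with payoffs (11, 8).
Now find the simultaneous Nash equilibrium.
Incumbent's best replies: W→E3; X→E1; Y→E1; Z→E1.
Entrant's best replies: E1→Y; E2→Y; E3→X; E4→W; E5→Z.
The unique mutual best reply is (E1, Y), giving (9, 14).
Entrant earns 8 sequentially versus 14 at the Nash outcome: worse off.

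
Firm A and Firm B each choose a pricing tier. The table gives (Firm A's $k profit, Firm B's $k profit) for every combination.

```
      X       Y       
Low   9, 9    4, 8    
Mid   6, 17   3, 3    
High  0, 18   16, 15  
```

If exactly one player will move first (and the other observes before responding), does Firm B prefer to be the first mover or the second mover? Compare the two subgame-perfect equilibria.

first

If Firm A leads: Firm B's best replies are Low→X, Mid→X, High→X; Firm A's induced payoffs 9, 6, 0; outcome (Low, X), payoffs (9, 9).
If Firm B leads: Firm A's best replies are X→Low, Y→High; Firm B's induced payoffs 9, 15; outcome (High, Y), payoffs (16, 15).
Firm B gets 15 moving first and 9 moving second, so Firm B prefers to move first.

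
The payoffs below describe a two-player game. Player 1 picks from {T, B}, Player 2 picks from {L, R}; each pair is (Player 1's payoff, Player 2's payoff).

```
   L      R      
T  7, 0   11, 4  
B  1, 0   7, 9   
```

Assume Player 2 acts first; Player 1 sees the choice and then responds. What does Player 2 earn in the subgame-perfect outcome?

4

Solve by backward induction (Player 2 leads).
- L: BR = T, leader payoff 0.
- R: BR = T, leader payoff 4.
Player 2's induced payoffs are 0, 4, so Player 2 commits to R. Subgame-perfect outcome: (T, R) with payoffs (11, 4).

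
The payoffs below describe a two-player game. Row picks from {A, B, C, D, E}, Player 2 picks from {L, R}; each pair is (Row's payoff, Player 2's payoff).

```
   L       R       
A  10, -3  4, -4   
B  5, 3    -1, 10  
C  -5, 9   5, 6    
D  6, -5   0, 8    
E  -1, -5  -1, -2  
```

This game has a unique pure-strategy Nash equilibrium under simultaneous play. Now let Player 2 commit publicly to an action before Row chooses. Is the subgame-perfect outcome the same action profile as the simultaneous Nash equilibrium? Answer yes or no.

no

Work backward from Row's decision.
- L → Row plays A (best of 10, 5, -5, 6, -1); Player 2 gets -3.
- R → Row plays C (best of 4, -1, 5, 0, -1); Player 2 gets 6.
Maximizing over -3, 6, Player 2 chooses R. Subgame-perfect outcome: (C, R) with payoffs (5, 6).
Now find the simultaneous Nash equilibrium.
Row's best replies: L→A; R→C.
Player 2's best replies: A→L; B→R; C→L; D→R; E→R.
The unique mutual best reply is (A, L), giving (10, -3).
Sequential outcome (C, R) differs from the Nash profile (A, L).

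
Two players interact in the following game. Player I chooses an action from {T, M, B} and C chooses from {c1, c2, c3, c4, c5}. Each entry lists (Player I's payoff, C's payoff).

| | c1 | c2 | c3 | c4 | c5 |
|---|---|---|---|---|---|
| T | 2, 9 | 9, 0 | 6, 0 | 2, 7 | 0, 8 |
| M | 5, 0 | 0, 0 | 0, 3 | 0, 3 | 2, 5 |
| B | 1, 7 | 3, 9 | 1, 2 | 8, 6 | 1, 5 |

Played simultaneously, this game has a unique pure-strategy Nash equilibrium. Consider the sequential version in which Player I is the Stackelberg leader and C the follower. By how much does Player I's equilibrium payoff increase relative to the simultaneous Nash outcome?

C best-responds to each possible Player I move:
- T: BR = c1, leader payoff 2.
- M: BR = c5, leader payoff 2.
- B: BR = c2, leader payoff 3.
Player I's induced payoffs are 2, 2, 3, so Player I commits to B. Subgame-perfect outcome: (B, c2) with payoffs (3, 9).
Now find the simultaneous Nash equilibrium.
Player I's best replies: c1→M; c2→T; c3→T; c4→B; c5→M.
C's best replies: T→c1; M→c5; B→c2.
The unique mutual best reply is (M, c5), giving (2, 5).
Player I's commitment gain: 3 − 2 = 1.

1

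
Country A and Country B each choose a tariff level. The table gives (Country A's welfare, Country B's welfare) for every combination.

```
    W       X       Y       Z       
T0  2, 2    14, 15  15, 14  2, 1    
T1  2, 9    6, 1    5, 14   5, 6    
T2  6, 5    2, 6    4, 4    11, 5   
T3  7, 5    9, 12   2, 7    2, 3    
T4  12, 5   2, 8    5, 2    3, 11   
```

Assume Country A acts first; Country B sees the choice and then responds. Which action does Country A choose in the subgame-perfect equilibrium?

T0

Backward induction with Country A moving first.
- T0 → Country B plays X (best of 2, 15, 14, 1); Country A gets 14.
- T1 → Country B plays Y (best of 9, 1, 14, 6); Country A gets 5.
- T2 → Country B plays X (best of 5, 6, 4, 5); Country A gets 2.
- T3 → Country B plays X (best of 5, 12, 7, 3); Country A gets 9.
- T4 → Country B plays Z (best of 5, 8, 2, 11); Country A gets 3.
Country A's induced payoffs are 14, 5, 2, 9, 3, so Country A commits to T0. Subgame-perfect outcome: (T0, X) with payoffs (14, 15).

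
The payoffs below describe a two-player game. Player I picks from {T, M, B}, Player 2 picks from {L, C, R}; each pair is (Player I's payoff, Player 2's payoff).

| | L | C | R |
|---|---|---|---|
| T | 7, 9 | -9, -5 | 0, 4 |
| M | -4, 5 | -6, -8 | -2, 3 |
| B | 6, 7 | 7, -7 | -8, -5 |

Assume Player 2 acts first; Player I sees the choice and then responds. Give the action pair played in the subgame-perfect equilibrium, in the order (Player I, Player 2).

(T, L)

Work backward from Player I's decision.
- L: BR = T, leader payoff 9.
- C: BR = B, leader payoff -7.
- R: BR = T, leader payoff 4.
Player 2's induced payoffs are 9, -7, 4, so Player 2 commits to L. Subgame-perfect outcome: (T, L) with payoffs (7, 9).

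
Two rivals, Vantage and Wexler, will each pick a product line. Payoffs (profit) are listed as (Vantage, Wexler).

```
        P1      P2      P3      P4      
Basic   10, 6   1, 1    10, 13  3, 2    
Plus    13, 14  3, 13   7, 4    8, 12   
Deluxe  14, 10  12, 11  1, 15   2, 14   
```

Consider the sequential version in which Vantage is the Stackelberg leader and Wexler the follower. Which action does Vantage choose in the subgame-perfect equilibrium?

Backward induction with Vantage moving first.
- Basic: Wexler compares 6, 1, 13, 2 and picks P3; Vantage would get 10.
- Plus: Wexler compares 14, 13, 4, 12 and picks P1; Vantage would get 13.
- Deluxe: Wexler compares 10, 11, 15, 14 and picks P3; Vantage would get 1.
Maximizing over 10, 13, 1, Vantage chooses Plus. Subgame-perfect outcome: (Plus, P1) with payoffs (13, 14).

Plus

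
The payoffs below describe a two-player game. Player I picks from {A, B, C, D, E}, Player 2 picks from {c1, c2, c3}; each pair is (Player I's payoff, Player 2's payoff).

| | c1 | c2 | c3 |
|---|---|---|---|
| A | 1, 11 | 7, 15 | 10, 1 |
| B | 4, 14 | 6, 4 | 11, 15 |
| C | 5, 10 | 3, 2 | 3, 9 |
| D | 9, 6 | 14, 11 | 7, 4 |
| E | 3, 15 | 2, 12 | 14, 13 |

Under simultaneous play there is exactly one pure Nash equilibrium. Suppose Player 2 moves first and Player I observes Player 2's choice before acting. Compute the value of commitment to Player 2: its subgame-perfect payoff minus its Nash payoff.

2

Backward induction with Player 2 moving first.
- c1: BR = D, leader payoff 6.
- c2: BR = D, leader payoff 11.
- c3: BR = E, leader payoff 13.
Among 6, 11, 13, the best is 13 at c3. Subgame-perfect outcome: (E, c3) with payoffs (14, 13).
Under simultaneous play:
Player I's best replies: c1→D; c2→D; c3→E.
Player 2's best replies: A→c2; B→c3; C→c1; D→c2; E→c1.
Only (D, c2) has each player best-responding; Nash payoffs (14, 11).
Player 2's commitment gain: 13 − 11 = 2.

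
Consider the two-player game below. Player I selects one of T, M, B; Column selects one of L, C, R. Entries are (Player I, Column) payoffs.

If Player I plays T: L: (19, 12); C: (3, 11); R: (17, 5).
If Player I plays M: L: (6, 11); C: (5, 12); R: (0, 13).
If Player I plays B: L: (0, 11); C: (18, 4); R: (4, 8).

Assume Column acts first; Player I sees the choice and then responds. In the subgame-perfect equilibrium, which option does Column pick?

Backward induction with Column moving first.
- L: Player I compares 19, 6, 0 and picks T; Column would get 12.
- C: Player I compares 3, 5, 18 and picks B; Column would get 4.
- R: Player I compares 17, 0, 4 and picks T; Column would get 5.
Column's induced payoffs are 12, 4, 5, so Column commits to L. Subgame-perfect outcome: (T, L) with payoffs (19, 12).

L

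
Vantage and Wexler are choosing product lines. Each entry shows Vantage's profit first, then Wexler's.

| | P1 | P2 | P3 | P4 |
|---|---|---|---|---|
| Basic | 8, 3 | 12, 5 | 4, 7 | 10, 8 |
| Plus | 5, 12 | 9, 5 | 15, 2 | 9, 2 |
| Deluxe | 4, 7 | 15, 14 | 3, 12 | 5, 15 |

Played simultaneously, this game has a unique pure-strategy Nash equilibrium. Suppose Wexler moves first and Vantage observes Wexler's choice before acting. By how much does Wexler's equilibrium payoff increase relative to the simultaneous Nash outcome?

Vantage best-responds to each possible Wexler move:
- P1: BR = Basic, leader payoff 3.
- P2: BR = Deluxe, leader payoff 14.
- P3: BR = Plus, leader payoff 2.
- P4: BR = Basic, leader payoff 8.
Maximizing over 3, 14, 2, 8, Wexler chooses P2. Subgame-perfect outcome: (Deluxe, P2) with payoffs (15, 14).
Now find the simultaneous Nash equilibrium.
Vantage's best replies: P1→Basic; P2→Deluxe; P3→Plus; P4→Basic.
Wexler's best replies: Basic→P4; Plus→P1; Deluxe→P4.
Only (Basic, P4) has each player best-responding; Nash payoffs (10, 8).
Wexler's commitment gain: 14 − 8 = 6.

6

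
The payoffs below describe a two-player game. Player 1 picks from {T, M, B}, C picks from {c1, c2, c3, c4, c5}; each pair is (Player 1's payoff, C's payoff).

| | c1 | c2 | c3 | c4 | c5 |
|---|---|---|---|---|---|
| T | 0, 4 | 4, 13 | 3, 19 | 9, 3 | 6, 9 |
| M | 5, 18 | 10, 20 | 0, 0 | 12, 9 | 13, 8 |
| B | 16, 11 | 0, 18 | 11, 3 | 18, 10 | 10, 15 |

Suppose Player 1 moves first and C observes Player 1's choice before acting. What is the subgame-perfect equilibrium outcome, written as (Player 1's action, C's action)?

(M, c2)

Solve by backward induction (Player 1 leads).
- T: C compares 4, 13, 19, 3, 9 and picks c3; Player 1 would get 3.
- M: C compares 18, 20, 0, 9, 8 and picks c2; Player 1 would get 10.
- B: C compares 11, 18, 3, 10, 15 and picks c2; Player 1 would get 0.
Maximizing over 3, 10, 0, Player 1 chooses M. Subgame-perfect outcome: (M, c2) with payoffs (10, 20).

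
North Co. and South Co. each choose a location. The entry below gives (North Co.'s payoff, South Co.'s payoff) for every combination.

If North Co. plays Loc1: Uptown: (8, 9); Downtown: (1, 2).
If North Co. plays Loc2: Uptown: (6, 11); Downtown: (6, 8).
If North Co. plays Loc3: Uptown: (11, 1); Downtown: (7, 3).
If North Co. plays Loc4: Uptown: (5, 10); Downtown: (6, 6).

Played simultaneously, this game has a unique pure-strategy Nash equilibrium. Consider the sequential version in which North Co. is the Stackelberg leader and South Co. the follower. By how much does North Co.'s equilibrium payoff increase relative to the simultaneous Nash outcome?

Work backward from South Co.'s decision.
- Loc1: BR = Uptown, leader payoff 8.
- Loc2: BR = Uptown, leader payoff 6.
- Loc3: BR = Downtown, leader payoff 7.
- Loc4: BR = Uptown, leader payoff 5.
Maximizing over 8, 6, 7, 5, North Co. chooses Loc1. Subgame-perfect outcome: (Loc1, Uptown) with payoffs (8, 9).
Now find the simultaneous Nash equilibrium.
North Co.'s best replies: Uptown→Loc3; Downtown→Loc3.
South Co.'s best replies: Loc1→Uptown; Loc2→Uptown; Loc3→Downtown; Loc4→Uptown.
Only (Loc3, Downtown) has each player best-responding; Nash payoffs (7, 3).
North Co.'s commitment gain: 8 − 7 = 1.

1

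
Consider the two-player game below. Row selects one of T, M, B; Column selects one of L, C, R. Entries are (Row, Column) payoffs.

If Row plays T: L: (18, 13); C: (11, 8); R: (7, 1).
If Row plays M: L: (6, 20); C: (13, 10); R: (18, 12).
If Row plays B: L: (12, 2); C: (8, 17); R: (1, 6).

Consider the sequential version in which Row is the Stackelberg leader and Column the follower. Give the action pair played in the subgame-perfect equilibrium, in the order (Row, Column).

(T, L)

Work backward from Column's decision.
- T → Column plays L (best of 13, 8, 1); Row gets 18.
- M → Column plays L (best of 20, 10, 12); Row gets 6.
- B → Column plays C (best of 2, 17, 6); Row gets 8.
Maximizing over 18, 6, 8, Row chooses T. Subgame-perfect outcome: (T, L) with payoffs (18, 13).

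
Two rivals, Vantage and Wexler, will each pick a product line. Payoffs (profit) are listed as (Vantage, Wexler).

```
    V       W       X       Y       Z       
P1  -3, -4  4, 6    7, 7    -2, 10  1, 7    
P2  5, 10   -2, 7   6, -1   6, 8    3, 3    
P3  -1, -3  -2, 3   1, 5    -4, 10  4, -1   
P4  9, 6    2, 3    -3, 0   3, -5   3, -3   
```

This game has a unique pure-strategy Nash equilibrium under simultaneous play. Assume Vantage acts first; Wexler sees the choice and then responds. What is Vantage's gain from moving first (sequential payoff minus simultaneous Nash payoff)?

Work backward from Wexler's decision.
- P1: Wexler compares -4, 6, 7, 10, 7 and picks Y; Vantage would get -2.
- P2: Wexler compares 10, 7, -1, 8, 3 and picks V; Vantage would get 5.
- P3: Wexler compares -3, 3, 5, 10, -1 and picks Y; Vantage would get -4.
- P4: Wexler compares 6, 3, 0, -5, -3 and picks V; Vantage would get 9.
Maximizing over -2, 5, -4, 9, Vantage chooses P4. Subgame-perfect outcome: (P4, V) with payoffs (9, 6).
Now find the simultaneous Nash equilibrium.
Vantage's best replies: V→P4; W→P1; X→P1; Y→P2; Z→P3.
Wexler's best replies: P1→Y; P2→V; P3→Y; P4→V.
Only (P4, V) has each player best-responding; Nash payoffs (9, 6).
Vantage's commitment gain: 9 − 9 = 0.

0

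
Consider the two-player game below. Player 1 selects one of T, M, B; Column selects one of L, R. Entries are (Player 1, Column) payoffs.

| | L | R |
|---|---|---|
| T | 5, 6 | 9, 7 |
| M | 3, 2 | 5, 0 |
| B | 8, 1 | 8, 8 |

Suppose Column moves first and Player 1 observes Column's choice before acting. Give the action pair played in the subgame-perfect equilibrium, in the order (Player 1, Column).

(T, R)

Work backward from Player 1's decision.
- L → Player 1 plays B (best of 5, 3, 8); Column gets 1.
- R → Player 1 plays T (best of 9, 5, 8); Column gets 7.
Column's induced payoffs are 1, 7, so Column commits to R. Subgame-perfect outcome: (T, R) with payoffs (9, 7).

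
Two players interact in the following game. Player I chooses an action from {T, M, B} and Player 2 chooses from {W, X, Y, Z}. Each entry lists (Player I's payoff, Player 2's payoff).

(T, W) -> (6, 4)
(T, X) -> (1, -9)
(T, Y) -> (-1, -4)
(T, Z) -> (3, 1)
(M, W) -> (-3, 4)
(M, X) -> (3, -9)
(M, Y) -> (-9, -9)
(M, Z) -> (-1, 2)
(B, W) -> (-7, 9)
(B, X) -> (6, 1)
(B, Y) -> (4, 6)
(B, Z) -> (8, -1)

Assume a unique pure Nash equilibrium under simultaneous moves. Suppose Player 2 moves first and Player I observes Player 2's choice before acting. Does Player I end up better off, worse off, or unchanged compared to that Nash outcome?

Player I best-responds to each possible Player 2 move:
- W → Player I plays T (best of 6, -3, -7); Player 2 gets 4.
- X → Player I plays B (best of 1, 3, 6); Player 2 gets 1.
- Y → Player I plays B (best of -1, -9, 4); Player 2 gets 6.
- Z → Player I plays B (best of 3, -1, 8); Player 2 gets -1.
Among 4, 1, 6, -1, the best is 6 at Y. Subgame-perfect outcome: (B, Y) with payoffs (4, 6).
Under simultaneous play:
Player I's best replies: W→T; X→B; Y→B; Z→B.
Player 2's best replies: T→W; M→W; B→W.
Only (T, W) has each player best-responding; Nash payoffs (6, 4).
Player I earns 4 sequentially versus 6 at the Nash outcome: worse off.

worse off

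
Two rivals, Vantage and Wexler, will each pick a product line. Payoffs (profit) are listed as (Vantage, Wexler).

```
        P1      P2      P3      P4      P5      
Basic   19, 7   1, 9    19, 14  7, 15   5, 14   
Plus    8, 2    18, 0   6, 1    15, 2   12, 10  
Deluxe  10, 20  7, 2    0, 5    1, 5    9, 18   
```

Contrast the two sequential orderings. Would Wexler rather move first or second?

first

If Vantage leads: Wexler's best replies are Basic→P4, Plus→P5, Deluxe→P1; Vantage's induced payoffs 7, 12, 10; outcome (Plus, P5), payoffs (12, 10).
If Wexler leads: Vantage's best replies are P1→Basic, P2→Plus, P3→Basic, P4→Plus, P5→Plus; Wexler's induced payoffs 7, 0, 14, 2, 10; outcome (Basic, P3), payoffs (19, 14).
Wexler gets 14 moving first and 10 moving second, so Wexler prefers to move first.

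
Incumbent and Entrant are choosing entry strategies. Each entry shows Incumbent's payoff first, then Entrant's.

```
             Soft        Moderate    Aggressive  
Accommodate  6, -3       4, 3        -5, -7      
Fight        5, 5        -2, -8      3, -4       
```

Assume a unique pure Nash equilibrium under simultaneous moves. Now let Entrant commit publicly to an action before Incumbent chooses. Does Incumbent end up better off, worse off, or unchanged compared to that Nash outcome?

unchanged

Solve by backward induction (Entrant leads).
- Soft: Incumbent compares 6, 5 and picks Accommodate; Entrant would get -3.
- Moderate: Incumbent compares 4, -2 and picks Accommodate; Entrant would get 3.
- Aggressive: Incumbent compares -5, 3 and picks Fight; Entrant would get -4.
Maximizing over -3, 3, -4, Entrant chooses Moderate. Subgame-perfect outcome: (Accommodate, Moderate) with payoffs (4, 3).
For the simultaneous game, intersect best replies.
Incumbent's best replies: Soft→Accommodate; Moderate→Accommodate; Aggressive→Fight.
Entrant's best replies: Accommodate→Moderate; Fight→Soft.
Only (Accommodate, Moderate) has each player best-responding; Nash payoffs (4, 3).
Incumbent earns 4 sequentially versus 4 at the Nash outcome: unchanged.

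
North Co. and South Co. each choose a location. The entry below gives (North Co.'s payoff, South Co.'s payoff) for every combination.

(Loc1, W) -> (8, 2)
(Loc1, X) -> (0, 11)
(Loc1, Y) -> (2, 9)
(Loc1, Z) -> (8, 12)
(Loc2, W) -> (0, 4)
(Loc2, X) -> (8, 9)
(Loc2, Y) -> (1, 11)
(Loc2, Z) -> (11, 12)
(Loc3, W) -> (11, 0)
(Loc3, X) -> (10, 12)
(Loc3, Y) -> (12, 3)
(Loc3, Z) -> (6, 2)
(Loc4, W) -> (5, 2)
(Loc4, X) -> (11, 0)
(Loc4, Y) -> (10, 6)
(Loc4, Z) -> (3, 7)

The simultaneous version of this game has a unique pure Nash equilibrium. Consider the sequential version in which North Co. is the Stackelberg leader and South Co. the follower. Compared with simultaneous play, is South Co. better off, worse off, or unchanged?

Solve by backward induction (North Co. leads).
- Loc1: South Co. compares 2, 11, 9, 12 and picks Z; North Co. would get 8.
- Loc2: South Co. compares 4, 9, 11, 12 and picks Z; North Co. would get 11.
- Loc3: South Co. compares 0, 12, 3, 2 and picks X; North Co. would get 10.
- Loc4: South Co. compares 2, 0, 6, 7 and picks Z; North Co. would get 3.
North Co.'s induced payoffs are 8, 11, 10, 3, so North Co. commits to Loc2. Subgame-perfect outcome: (Loc2, Z) with payoffs (11, 12).
For the simultaneous game, intersect best replies.
North Co.'s best replies: W→Loc3; X→Loc4; Y→Loc3; Z→Loc2.
South Co.'s best replies: Loc1→Z; Loc2→Z; Loc3→X; Loc4→Z.
Only (Loc2, Z) has each player best-responding; Nash payoffs (11, 12).
South Co. earns 12 sequentially versus 12 at the Nash outcome: unchanged.

unchanged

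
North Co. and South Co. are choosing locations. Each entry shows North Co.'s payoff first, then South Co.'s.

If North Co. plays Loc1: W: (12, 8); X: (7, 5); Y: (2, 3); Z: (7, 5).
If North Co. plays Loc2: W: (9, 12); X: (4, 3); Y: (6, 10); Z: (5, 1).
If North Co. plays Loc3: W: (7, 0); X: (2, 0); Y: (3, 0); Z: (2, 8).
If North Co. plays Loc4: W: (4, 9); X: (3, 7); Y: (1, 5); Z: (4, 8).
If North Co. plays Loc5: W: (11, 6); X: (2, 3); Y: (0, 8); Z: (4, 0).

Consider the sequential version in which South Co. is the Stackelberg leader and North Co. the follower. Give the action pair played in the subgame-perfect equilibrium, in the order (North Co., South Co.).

Work backward from North Co.'s decision.
- W: North Co. compares 12, 9, 7, 4, 11 and picks Loc1; South Co. would get 8.
- X: North Co. compares 7, 4, 2, 3, 2 and picks Loc1; South Co. would get 5.
- Y: North Co. compares 2, 6, 3, 1, 0 and picks Loc2; South Co. would get 10.
- Z: North Co. compares 7, 5, 2, 4, 4 and picks Loc1; South Co. would get 5.
South Co.'s induced payoffs are 8, 5, 10, 5, so South Co. commits to Y. Subgame-perfect outcome: (Loc2, Y) with payoffs (6, 10).

(Loc2, Y)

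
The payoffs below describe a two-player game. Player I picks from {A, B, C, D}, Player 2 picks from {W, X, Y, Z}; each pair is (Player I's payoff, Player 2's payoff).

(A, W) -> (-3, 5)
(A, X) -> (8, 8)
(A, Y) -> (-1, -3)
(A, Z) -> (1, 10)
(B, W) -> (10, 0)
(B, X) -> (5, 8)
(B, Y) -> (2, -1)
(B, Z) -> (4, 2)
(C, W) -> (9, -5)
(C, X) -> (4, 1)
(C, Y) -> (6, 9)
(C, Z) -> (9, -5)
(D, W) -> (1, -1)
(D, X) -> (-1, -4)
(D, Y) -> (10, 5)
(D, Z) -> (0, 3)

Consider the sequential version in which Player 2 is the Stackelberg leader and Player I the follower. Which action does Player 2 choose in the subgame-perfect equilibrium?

Player I best-responds to each possible Player 2 move:
- W → Player I plays B (best of -3, 10, 9, 1); Player 2 gets 0.
- X → Player I plays A (best of 8, 5, 4, -1); Player 2 gets 8.
- Y → Player I plays D (best of -1, 2, 6, 10); Player 2 gets 5.
- Z → Player I plays C (best of 1, 4, 9, 0); Player 2 gets -5.
Player 2's induced payoffs are 0, 8, 5, -5, so Player 2 commits to X. Subgame-perfect outcome: (A, X) with payoffs (8, 8).

X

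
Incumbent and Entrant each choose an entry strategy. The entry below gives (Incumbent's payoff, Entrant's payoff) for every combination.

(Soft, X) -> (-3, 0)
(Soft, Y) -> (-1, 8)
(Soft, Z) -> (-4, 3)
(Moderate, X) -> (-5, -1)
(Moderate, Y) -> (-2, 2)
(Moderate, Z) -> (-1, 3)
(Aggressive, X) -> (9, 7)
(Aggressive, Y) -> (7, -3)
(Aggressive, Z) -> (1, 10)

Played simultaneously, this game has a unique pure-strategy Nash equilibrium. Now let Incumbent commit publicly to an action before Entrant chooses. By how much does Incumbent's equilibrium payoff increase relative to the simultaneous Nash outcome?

Entrant best-responds to each possible Incumbent move:
- Soft: Entrant compares 0, 8, 3 and picks Y; Incumbent would get -1.
- Moderate: Entrant compares -1, 2, 3 and picks Z; Incumbent would get -1.
- Aggressive: Entrant compares 7, -3, 10 and picks Z; Incumbent would get 1.
Among -1, -1, 1, the best is 1 at Aggressive. Subgame-perfect outcome: (Aggressive, Z) with payoffs (1, 10).
For the simultaneous game, intersect best replies.
Incumbent's best replies: X→Aggressive; Y→Aggressive; Z→Aggressive.
Entrant's best replies: Soft→Y; Moderate→Z; Aggressive→Z.
The unique mutual best reply is (Aggressive, Z), giving (1, 10).
Incumbent's commitment gain: 1 − 1 = 0.

0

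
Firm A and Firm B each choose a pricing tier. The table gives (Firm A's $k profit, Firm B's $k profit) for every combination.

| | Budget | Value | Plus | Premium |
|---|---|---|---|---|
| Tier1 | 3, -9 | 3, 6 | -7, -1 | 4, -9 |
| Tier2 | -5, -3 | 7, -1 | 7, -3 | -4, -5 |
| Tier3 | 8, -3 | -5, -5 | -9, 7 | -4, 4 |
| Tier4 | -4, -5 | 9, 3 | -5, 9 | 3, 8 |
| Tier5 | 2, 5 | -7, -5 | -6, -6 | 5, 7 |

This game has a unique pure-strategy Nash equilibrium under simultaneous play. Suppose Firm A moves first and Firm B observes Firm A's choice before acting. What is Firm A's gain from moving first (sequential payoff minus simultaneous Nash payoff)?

2

Solve by backward induction (Firm A leads).
- Tier1: BR = Value, leader payoff 3.
- Tier2: BR = Value, leader payoff 7.
- Tier3: BR = Plus, leader payoff -9.
- Tier4: BR = Plus, leader payoff -5.
- Tier5: BR = Premium, leader payoff 5.
Maximizing over 3, 7, -9, -5, 5, Firm A chooses Tier2. Subgame-perfect outcome: (Tier2, Value) with payoffs (7, -1).
Under simultaneous play:
Firm A's best replies: Budget→Tier3; Value→Tier4; Plus→Tier2; Premium→Tier5.
Firm B's best replies: Tier1→Value; Tier2→Value; Tier3→Plus; Tier4→Plus; Tier5→Premium.
The unique mutual best reply is (Tier5, Premium), giving (5, 7).
Firm A's commitment gain: 7 − 5 = 2.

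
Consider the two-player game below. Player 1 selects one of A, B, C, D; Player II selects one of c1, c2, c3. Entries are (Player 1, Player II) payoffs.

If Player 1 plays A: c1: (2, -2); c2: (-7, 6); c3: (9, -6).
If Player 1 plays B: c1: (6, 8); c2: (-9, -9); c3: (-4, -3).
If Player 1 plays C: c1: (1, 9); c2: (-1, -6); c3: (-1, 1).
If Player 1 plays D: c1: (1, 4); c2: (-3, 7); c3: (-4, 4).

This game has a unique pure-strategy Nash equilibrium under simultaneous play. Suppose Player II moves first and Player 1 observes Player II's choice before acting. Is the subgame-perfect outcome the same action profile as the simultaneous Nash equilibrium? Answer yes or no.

Work backward from Player 1's decision.
- c1: Player 1 compares 2, 6, 1, 1 and picks B; Player II would get 8.
- c2: Player 1 compares -7, -9, -1, -3 and picks C; Player II would get -6.
- c3: Player 1 compares 9, -4, -1, -4 and picks A; Player II would get -6.
Maximizing over 8, -6, -6, Player II chooses c1. Subgame-perfect outcome: (B, c1) with payoffs (6, 8).
For the simultaneous game, intersect best replies.
Player 1's best replies: c1→B; c2→C; c3→A.
Player II's best replies: A→c2; B→c1; C→c1; D→c2.
The unique mutual best reply is (B, c1), giving (6, 8).
Sequential outcome (B, c1) coincides with the Nash profile (B, c1).

yes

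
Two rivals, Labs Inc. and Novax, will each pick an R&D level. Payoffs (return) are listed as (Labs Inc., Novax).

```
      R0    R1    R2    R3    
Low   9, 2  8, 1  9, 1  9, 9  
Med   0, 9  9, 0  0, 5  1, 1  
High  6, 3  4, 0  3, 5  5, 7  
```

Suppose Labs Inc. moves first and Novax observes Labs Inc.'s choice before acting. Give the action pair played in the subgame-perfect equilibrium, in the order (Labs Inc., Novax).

Backward induction with Labs Inc. moving first.
- Low: BR = R3, leader payoff 9.
- Med: BR = R0, leader payoff 0.
- High: BR = R3, leader payoff 5.
Labs Inc.'s induced payoffs are 9, 0, 5, so Labs Inc. commits to Low. Subgame-perfect outcome: (Low, R3) with payoffs (9, 9).

(Low, R3)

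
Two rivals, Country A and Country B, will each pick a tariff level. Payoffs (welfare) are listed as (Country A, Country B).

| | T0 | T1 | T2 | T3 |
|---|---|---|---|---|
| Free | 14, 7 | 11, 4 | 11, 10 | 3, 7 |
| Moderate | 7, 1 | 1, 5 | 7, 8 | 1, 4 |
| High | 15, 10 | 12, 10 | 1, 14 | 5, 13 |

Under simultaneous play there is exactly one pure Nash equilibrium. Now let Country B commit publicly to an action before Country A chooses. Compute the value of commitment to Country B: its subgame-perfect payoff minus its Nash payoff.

Backward induction with Country B moving first.
- T0: Country A compares 14, 7, 15 and picks High; Country B would get 10.
- T1: Country A compares 11, 1, 12 and picks High; Country B would get 10.
- T2: Country A compares 11, 7, 1 and picks Free; Country B would get 10.
- T3: Country A compares 3, 1, 5 and picks High; Country B would get 13.
Country B's induced payoffs are 10, 10, 10, 13, so Country B commits to T3. Subgame-perfect outcome: (High, T3) with payoffs (5, 13).
For the simultaneous game, intersect best replies.
Country A's best replies: T0→High; T1→High; T2→Free; T3→High.
Country B's best replies: Free→T2; Moderate→T2; High→T2.
The unique mutual best reply is (Free, T2), giving (11, 10).
Country B's commitment gain: 13 − 10 = 3.

3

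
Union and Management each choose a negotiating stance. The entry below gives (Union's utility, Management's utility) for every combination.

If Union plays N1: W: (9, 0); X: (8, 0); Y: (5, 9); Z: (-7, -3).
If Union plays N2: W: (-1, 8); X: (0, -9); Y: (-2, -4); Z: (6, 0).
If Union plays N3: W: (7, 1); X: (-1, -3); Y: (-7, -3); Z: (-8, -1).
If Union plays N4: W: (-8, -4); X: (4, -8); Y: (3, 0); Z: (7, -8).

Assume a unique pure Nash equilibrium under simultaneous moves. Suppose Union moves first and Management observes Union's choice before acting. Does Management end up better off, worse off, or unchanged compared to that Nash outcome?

worse off

Work backward from Management's decision.
- N1 → Management plays Y (best of 0, 0, 9, -3); Union gets 5.
- N2 → Management plays W (best of 8, -9, -4, 0); Union gets -1.
- N3 → Management plays W (best of 1, -3, -3, -1); Union gets 7.
- N4 → Management plays Y (best of -4, -8, 0, -8); Union gets 3.
Among 5, -1, 7, 3, the best is 7 at N3. Subgame-perfect outcome: (N3, W) with payoffs (7, 1).
For the simultaneous game, intersect best replies.
Union's best replies: W→N1; X→N1; Y→N1; Z→N4.
Management's best replies: N1→Y; N2→W; N3→W; N4→Y.
Only (N1, Y) has each player best-responding; Nash payoffs (5, 9).
Management earns 1 sequentially versus 9 at the Nash outcome: worse off.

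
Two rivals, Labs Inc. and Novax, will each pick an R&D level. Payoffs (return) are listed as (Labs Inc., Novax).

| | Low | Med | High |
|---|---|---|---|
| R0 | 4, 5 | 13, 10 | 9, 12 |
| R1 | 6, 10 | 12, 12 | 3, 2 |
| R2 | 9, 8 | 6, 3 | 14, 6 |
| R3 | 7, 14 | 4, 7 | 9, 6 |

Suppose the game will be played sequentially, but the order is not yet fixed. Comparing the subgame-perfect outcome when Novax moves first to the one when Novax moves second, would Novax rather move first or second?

If Labs Inc. leads: Novax's best replies are R0→High, R1→Med, R2→Low, R3→Low; Labs Inc.'s induced payoffs 9, 12, 9, 7; outcome (R1, Med), payoffs (12, 12).
If Novax leads: Labs Inc.'s best replies are Low→R2, Med→R0, High→R2; Novax's induced payoffs 8, 10, 6; outcome (R0, Med), payoffs (13, 10).
Novax gets 10 moving first and 12 moving second, so Novax prefers to move second.

second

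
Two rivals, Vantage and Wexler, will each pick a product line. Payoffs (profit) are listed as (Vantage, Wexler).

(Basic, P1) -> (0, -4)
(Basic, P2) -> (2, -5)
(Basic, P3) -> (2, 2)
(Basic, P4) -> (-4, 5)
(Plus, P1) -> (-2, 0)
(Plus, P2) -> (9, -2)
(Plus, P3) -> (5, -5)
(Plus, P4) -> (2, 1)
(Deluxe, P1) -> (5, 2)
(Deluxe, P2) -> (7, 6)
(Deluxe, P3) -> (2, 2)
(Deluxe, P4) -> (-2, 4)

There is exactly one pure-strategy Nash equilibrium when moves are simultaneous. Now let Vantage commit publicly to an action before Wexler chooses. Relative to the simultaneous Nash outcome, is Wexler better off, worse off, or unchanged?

Wexler best-responds to each possible Vantage move:
- Basic: BR = P4, leader payoff -4.
- Plus: BR = P4, leader payoff 2.
- Deluxe: BR = P2, leader payoff 7.
Vantage's induced payoffs are -4, 2, 7, so Vantage commits to Deluxe. Subgame-perfect outcome: (Deluxe, P2) with payoffs (7, 6).
Under simultaneous play:
Vantage's best replies: P1→Deluxe; P2→Plus; P3→Plus; P4→Plus.
Wexler's best replies: Basic→P4; Plus→P4; Deluxe→P2.
Only (Plus, P4) has each player best-responding; Nash payoffs (2, 1).
Wexler earns 6 sequentially versus 1 at the Nash outcome: better off.

better off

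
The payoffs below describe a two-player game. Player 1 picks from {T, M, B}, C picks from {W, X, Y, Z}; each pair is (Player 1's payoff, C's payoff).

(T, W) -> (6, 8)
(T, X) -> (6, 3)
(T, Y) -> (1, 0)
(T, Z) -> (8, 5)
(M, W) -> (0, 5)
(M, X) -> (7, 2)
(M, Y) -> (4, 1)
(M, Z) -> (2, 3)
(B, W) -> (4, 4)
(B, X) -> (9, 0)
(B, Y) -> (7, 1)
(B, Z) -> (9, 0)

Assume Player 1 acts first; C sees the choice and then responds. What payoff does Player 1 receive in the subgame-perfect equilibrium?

6

Solve by backward induction (Player 1 leads).
- T: C compares 8, 3, 0, 5 and picks W; Player 1 would get 6.
- M: C compares 5, 2, 1, 3 and picks W; Player 1 would get 0.
- B: C compares 4, 0, 1, 0 and picks W; Player 1 would get 4.
Maximizing over 6, 0, 4, Player 1 chooses T. Subgame-perfect outcome: (T, W) with payoffs (6, 8).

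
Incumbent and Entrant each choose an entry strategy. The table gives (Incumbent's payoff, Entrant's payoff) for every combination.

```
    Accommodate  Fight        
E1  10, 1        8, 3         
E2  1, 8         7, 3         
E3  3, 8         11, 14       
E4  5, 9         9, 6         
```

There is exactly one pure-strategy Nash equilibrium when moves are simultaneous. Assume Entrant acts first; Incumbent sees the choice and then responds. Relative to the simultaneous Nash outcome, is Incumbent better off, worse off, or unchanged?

unchanged

Work backward from Incumbent's decision.
- Accommodate → Incumbent plays E1 (best of 10, 1, 3, 5); Entrant gets 1.
- Fight → Incumbent plays E3 (best of 8, 7, 11, 9); Entrant gets 14.
Maximizing over 1, 14, Entrant chooses Fight. Subgame-perfect outcome: (E3, Fight) with payoffs (11, 14).
Under simultaneous play:
Incumbent's best replies: Accommodate→E1; Fight→E3.
Entrant's best replies: E1→Fight; E2→Accommodate; E3→Fight; E4→Accommodate.
The unique mutual best reply is (E3, Fight), giving (11, 14).
Incumbent earns 11 sequentially versus 11 at the Nash outcome: unchanged.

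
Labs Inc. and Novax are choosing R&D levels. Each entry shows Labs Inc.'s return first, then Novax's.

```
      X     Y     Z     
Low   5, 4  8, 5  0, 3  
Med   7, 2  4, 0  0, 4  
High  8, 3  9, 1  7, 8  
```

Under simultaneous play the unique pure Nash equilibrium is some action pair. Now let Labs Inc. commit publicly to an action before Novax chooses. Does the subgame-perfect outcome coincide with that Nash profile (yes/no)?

no

Backward induction with Labs Inc. moving first.
- Low: Novax compares 4, 5, 3 and picks Y; Labs Inc. would get 8.
- Med: Novax compares 2, 0, 4 and picks Z; Labs Inc. would get 0.
- High: Novax compares 3, 1, 8 and picks Z; Labs Inc. would get 7.
Labs Inc.'s induced payoffs are 8, 0, 7, so Labs Inc. commits to Low. Subgame-perfect outcome: (Low, Y) with payoffs (8, 5).
Now find the simultaneous Nash equilibrium.
Labs Inc.'s best replies: X→High; Y→High; Z→High.
Novax's best replies: Low→Y; Med→Z; High→Z.
The unique mutual best reply is (High, Z), giving (7, 8).
Sequential outcome (Low, Y) differs from the Nash profile (High, Z).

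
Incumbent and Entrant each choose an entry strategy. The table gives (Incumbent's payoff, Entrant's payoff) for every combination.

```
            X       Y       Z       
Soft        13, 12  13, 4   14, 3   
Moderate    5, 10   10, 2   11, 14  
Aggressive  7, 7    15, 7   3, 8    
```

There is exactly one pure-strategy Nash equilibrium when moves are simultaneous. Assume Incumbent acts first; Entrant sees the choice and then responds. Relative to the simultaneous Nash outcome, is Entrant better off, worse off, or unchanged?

unchanged

Solve by backward induction (Incumbent leads).
- Soft: Entrant compares 12, 4, 3 and picks X; Incumbent would get 13.
- Moderate: Entrant compares 10, 2, 14 and picks Z; Incumbent would get 11.
- Aggressive: Entrant compares 7, 7, 8 and picks Z; Incumbent would get 3.
Among 13, 11, 3, the best is 13 at Soft. Subgame-perfect outcome: (Soft, X) with payoffs (13, 12).
Under simultaneous play:
Incumbent's best replies: X→Soft; Y→Aggressive; Z→Soft.
Entrant's best replies: Soft→X; Moderate→Z; Aggressive→Z.
Only (Soft, X) has each player best-responding; Nash payoffs (13, 12).
Entrant earns 12 sequentially versus 12 at the Nash outcome: unchanged.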